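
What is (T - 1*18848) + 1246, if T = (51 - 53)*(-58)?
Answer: -17486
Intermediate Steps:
T = 116 (T = -2*(-58) = 116)
(T - 1*18848) + 1246 = (116 - 1*18848) + 1246 = (116 - 18848) + 1246 = -18732 + 1246 = -17486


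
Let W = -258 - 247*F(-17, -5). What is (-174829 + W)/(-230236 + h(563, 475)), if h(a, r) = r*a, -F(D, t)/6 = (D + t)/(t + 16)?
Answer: -178051/37189 ≈ -4.7877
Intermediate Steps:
F(D, t) = -6*(D + t)/(16 + t) (F(D, t) = -6*(D + t)/(t + 16) = -6*(D + t)/(16 + t))
h(a, r) = a*r
W = -3222 (W = -258 - 1482*(-1*(-17) - 1*(-5))/(16 - 5) = -258 - 1482*(17 + 5)/11 = -258 - 1482*22/11 = -258 - 247*12 = -258 - 2964 = -3222)
(-174829 + W)/(-230236 + h(563, 475)) = (-174829 - 3222)/(-230236 + 563*475) = -178051/(-230236 + 267425) = -178051/37189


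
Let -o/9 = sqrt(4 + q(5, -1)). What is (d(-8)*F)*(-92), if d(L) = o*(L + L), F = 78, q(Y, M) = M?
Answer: -1033344*sqrt(3) ≈ -1.7898e+6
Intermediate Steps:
o = -9*sqrt(3) (o = -9*sqrt(4 - 1) = -9*sqrt(3) ≈ -15.588)
d(L) = -18*L*sqrt(3) (d(L) = (-9*sqrt(3))*(L + L) = (-9*sqrt(3))*(2*L) = -18*L*sqrt(3))
(d(-8)*F)*(-92) = (-18*(-8)*sqrt(3)*78)*(-92) = ((144*sqrt(3))*78)*(-92) = (11232*sqrt(3))*(-92) = -1033344*sqrt(3)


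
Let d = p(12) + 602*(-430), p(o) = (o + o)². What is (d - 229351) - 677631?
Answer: -1165266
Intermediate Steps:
p(o) = 4*o² (p(o) = (2*o)² = 4*o²)
d = -258284 (d = 4*12² + 602*(-430) = 4*144 - 258860 = 576 - 258860 = -258284)
(d - 229351) - 677631 = (-258284 - 229351) - 677631 = -487635 - 677631 = -1165266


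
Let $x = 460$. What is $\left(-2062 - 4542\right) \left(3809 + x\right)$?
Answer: $-28192476$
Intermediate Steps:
$\left(-2062 - 4542\right) \left(3809 + x\right) = \left(-2062 - 4542\right) \left(3809 + 460\right) = \left(-6604\right) 4269 = -28192476$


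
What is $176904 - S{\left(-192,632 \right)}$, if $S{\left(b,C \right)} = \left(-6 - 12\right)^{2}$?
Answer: $176580$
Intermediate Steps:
$S{\left(b,C \right)} = 324$ ($S{\left(b,C \right)} = \left(-18\right)^{2} = 324$)
$176904 - S{\left(-192,632 \right)} = 176904 - 324 = 176580$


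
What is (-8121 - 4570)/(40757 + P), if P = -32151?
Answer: -12691/8606 ≈ -1.4747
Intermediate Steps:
(-8121 - 4570)/(40757 + P) = (-8121 - 4570)/(40757 - 32151) = -12691/8606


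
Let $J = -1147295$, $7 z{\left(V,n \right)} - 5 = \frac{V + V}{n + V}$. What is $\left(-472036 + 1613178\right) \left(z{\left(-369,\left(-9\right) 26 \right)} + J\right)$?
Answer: $- \frac{614026757751196}{469} \approx -1.3092 \cdot 10^{12}$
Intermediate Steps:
$z{\left(V,n \right)} = \frac{5}{7} + \frac{2 V}{7 \left(V + n\right)}$ ($z{\left(V,n \right)} = \frac{5}{7} + \frac{\left(V + V\right) \frac{1}{n + V}}{7} = \frac{5}{7} + \frac{2 V \frac{1}{V + n}}{7} = \frac{5}{7} + \frac{2 V}{7 \left(V + n\right)}$)
$\left(-472036 + 1613178\right) \left(z{\left(-369,\left(-9\right) 26 \right)} + J\right) = \left(-472036 + 1613178\right) \left(\frac{-369 + \frac{5 \left(\left(-9\right) 26\right)}{7}}{-369 - 234} - 1147295\right) = 1141142 \left(\frac{-369 + \frac{5}{7} \left(-234\right)}{-369 - 234} - 1147295\right) = 1141142 \left(\frac{-369 - \frac{1170}{7}}{-603} - 1147295\right) = 1141142 \left(\left(- \frac{1}{603}\right) \left(- \frac{3753}{7}\right) - 1147295\right) = 1141142 \left(\frac{417}{469} - 1147295\right) = 1141142 \left(- \frac{538080938}{469}\right) = - \frac{614026757751196}{469}$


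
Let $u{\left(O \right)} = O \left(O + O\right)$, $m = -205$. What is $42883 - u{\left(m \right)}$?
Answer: $-41167$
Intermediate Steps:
$u{\left(O \right)} = 2 O^{2}$ ($u{\left(O \right)} = O 2 O = 2 O^{2}$)
$42883 - u{\left(m \right)} = 42883 - 2 \left(-205\right)^{2} = 42883 - 2 \cdot 42025 = 42883 - 84050 = -41167$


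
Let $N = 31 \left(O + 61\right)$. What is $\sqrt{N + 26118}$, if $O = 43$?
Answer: $\sqrt{29342} \approx 171.3$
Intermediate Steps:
$N = 3224$ ($N = 31 \left(43 + 61\right) = 31 \cdot 104 = 3224$)
$\sqrt{N + 26118} = \sqrt{3224 + 26118} = \sqrt{29342}$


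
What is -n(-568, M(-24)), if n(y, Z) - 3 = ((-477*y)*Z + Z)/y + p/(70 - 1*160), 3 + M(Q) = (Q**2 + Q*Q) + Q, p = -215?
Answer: 2743209577/5112 ≈ 5.3662e+5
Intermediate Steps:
M(Q) = -3 + Q + 2*Q**2 (M(Q) = -3 + ((Q**2 + Q*Q) + Q) = -3 + ((Q**2 + Q**2) + Q) = -3 + (2*Q**2 + Q) = -3 + (Q + 2*Q**2) = -3 + Q + 2*Q**2)
n(y, Z) = 97/18 + (Z - 477*Z*y)/y (n(y, Z) = 3 + (((-477*y)*Z + Z)/y - 215/(70 - 1*160)) = 3 + ((-477*Z*y + Z)/y - 215/(70 - 160)) = 3 + ((Z - 477*Z*y)/y - 215/(-90)) = 3 + ((Z - 477*Z*y)/y - 215*(-1/90)) = 3 + ((Z - 477*Z*y)/y + 43/18) = 3 + (43/18 + (Z - 477*Z*y)/y) = 97/18 + (Z - 477*Z*y)/y)
-n(-568, M(-24)) = -(97/18 - 477*(-3 - 24 + 2*(-24)**2) + (-3 - 24 + 2*(-24)**2)/(-568)) = -(97/18 - 477*(-3 - 24 + 2*576) + (-3 - 24 + 2*576)*(-1/568)) = -(97/18 - 477*(-3 - 24 + 1152) + (-3 - 24 + 1152)*(-1/568)) = -(97/18 - 477*1125 + 1125*(-1/568)) = -(97/18 - 536625 - 1125/568) = -1*(-2743209577/5112) = 2743209577/5112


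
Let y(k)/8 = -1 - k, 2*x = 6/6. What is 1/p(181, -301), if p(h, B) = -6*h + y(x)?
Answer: -1/1098 ≈ -0.00091075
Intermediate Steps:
x = ½ (x = (6/6)/2 = (6*(⅙))/2 = (½)*1 = ½ ≈ 0.50000)
y(k) = -8 - 8*k (y(k) = 8*(-1 - k) = -8 - 8*k)
p(h, B) = -12 - 6*h (p(h, B) = -6*h + (-8 - 8*½) = -6*h + (-8 - 4) = -6*h - 12 = -12 - 6*h)
1/p(181, -301) = 1/(-12 - 6*181) = 1/(-12 - 1086) = 1/(-1098) = -1/1098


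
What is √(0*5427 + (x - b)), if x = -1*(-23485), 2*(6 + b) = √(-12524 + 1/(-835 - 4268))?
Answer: √(372943116 - 42*I*√447369811)/126 ≈ 153.27 - 0.18254*I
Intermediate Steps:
b = -6 + I*√447369811/378 (b = -6 + √(-12524 + 1/(-835 - 4268))/2 = -6 + √(-12524 + 1/(-5103))/2 = -6 + √(-12524 - 1/5103)/2 = -6 + √(-63909973/5103)/2 = -6 + (I*√447369811/189)/2 = -6 + I*√447369811/378 ≈ -6.0 + 55.955*I)
x = 23485
√(0*5427 + (x - b)) = √(0*5427 + (23485 - (-6 + I*√447369811/378))) = √(0 + (23485 + (6 - I*√447369811/378))) = √(0 + (23491 - I*√447369811/378)) = √(23491 - I*√447369811/378)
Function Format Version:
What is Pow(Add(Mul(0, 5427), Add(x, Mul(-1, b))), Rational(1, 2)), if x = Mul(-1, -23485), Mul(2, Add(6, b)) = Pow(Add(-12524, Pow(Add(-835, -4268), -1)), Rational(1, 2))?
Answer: Mul(Rational(1, 126), Pow(Add(372943116, Mul(-42, I, Pow(447369811, Rational(1, 2)))), Rational(1, 2))) ≈ Add(153.27, Mul(-0.18254, I))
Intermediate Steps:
b = Add(-6, Mul(Rational(1, 378), I, Pow(447369811, Rational(1, 2)))) (b = Add(-6, Mul(Rational(1, 2), Pow(Add(-12524, Pow(Add(-835, -4268), -1)), Rational(1, 2)))) = Add(-6, Mul(Rational(1, 2), Pow(Add(-12524, Pow(-5103, -1)), Rational(1, 2)))) = Add(-6, Mul(Rational(1, 2), Pow(Add(-12524, Rational(-1, 5103)), Rational(1, 2)))) = Add(-6, Mul(Rational(1, 2), Pow(Rational(-63909973, 5103), Rational(1, 2)))) = Add(-6, Mul(Rational(1, 2), Mul(Rational(1, 189), I, Pow(447369811, Rational(1, 2))))) = Add(-6, Mul(Rational(1, 378), I, Pow(447369811, Rational(1, 2)))) ≈ Add(-6.0000, Mul(55.955, I)))
x = 23485
Pow(Add(Mul(0, 5427), Add(x, Mul(-1, b))), Rational(1, 2)) = Pow(Add(Mul(0, 5427), Add(23485, Mul(-1, Add(-6, Mul(Rational(1, 378), I, Pow(447369811, Rational(1, 2))))))), Rational(1, 2)) = Pow(Add(0, Add(23485, Add(6, Mul(Rational(-1, 378), I, Pow(447369811, Rational(1, 2)))))), Rational(1, 2)) = Pow(Add(0, Add(23491, Mul(Rational(-1, 378), I, Pow(447369811, Rational(1, 2))))), Rational(1, 2)) = Pow(Add(23491, Mul(Rational(-1, 378), I, Pow(447369811, Rational(1, 2)))), Rational(1, 2))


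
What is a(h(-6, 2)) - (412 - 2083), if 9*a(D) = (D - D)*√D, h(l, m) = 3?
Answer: 1671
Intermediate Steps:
a(D) = 0 (a(D) = ((D - D)*√D)/9 = (0*√D)/9 = (⅑)*0 = 0)
a(h(-6, 2)) - (412 - 2083) = 0 - (412 - 2083) = 0 - 1*(-1671) = 0 + 1671 = 1671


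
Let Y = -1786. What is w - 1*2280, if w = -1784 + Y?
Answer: -5850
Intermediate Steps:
w = -3570 (w = -1784 - 1786 = -3570)
w - 1*2280 = -3570 - 1*2280 = -3570 - 2280 = -5850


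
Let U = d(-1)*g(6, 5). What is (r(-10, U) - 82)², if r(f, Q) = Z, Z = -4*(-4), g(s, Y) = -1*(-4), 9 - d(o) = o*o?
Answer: 4356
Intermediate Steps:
d(o) = 9 - o² (d(o) = 9 - o*o = 9 - o²)
g(s, Y) = 4
U = 32 (U = (9 - 1*(-1)²)*4 = (9 - 1*1)*4 = (9 - 1)*4 = 8*4 = 32)
Z = 16
r(f, Q) = 16
(r(-10, U) - 82)² = (16 - 82)² = (-66)² = 4356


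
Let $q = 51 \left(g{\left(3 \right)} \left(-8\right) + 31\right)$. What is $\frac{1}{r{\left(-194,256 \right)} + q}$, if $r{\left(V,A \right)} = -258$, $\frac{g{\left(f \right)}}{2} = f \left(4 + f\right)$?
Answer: $- \frac{1}{15813} \approx -6.3239 \cdot 10^{-5}$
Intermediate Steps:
$g{\left(f \right)} = 2 f \left(4 + f\right)$
$q = -15555$ ($q = 51 \left(2 \cdot 3 \left(4 + 3\right) \left(-8\right) + 31\right) = 51 \left(2 \cdot 3 \cdot 7 \left(-8\right) + 31\right) = 51 \left(42 \left(-8\right) + 31\right) = 51 \left(-336 + 31\right) = 51 \left(-305\right) = -15555$)
$\frac{1}{r{\left(-194,256 \right)} + q} = \frac{1}{-258 - 15555} = \frac{1}{-15813} = - \frac{1}{15813}$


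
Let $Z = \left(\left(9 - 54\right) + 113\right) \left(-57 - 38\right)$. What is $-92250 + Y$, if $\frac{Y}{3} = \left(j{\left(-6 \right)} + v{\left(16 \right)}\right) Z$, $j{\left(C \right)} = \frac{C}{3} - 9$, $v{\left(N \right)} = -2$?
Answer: $159690$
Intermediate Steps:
$j{\left(C \right)} = -9 + \frac{C}{3}$ ($j{\left(C \right)} = C \frac{1}{3} - 9 = \frac{C}{3} - 9 = -9 + \frac{C}{3}$)
$Z = -6460$ ($Z = \left(\left(9 - 54\right) + 113\right) \left(-95\right) = \left(-45 + 113\right) \left(-95\right) = 68 \left(-95\right) = -6460$)
$Y = 251940$ ($Y = 3 \left(\left(-9 + \frac{1}{3} \left(-6\right)\right) - 2\right) \left(-6460\right) = 3 \left(\left(-9 - 2\right) - 2\right) \left(-6460\right) = 3 \left(-11 - 2\right) \left(-6460\right) = 3 \left(\left(-13\right) \left(-6460\right)\right) = 3 \cdot 83980 = 251940$)
$-92250 + Y = -92250 + 251940 = 159690$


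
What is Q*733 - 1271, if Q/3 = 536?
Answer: 1177393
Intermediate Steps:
Q = 1608 (Q = 3*536 = 1608)
Q*733 - 1271 = 1608*733 - 1271 = 1178664 - 1271 = 1177393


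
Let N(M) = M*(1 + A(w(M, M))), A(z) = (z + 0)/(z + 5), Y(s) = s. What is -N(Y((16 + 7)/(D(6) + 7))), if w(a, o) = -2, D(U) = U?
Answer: -23/39 ≈ -0.58974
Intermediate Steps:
A(z) = z/(5 + z)
N(M) = M/3 (N(M) = M*(1 - 2/(5 - 2)) = M*(1 - 2/3) = M*(1 - 2*⅓) = M*(1 - ⅔) = M*(⅓) = M/3)
-N(Y((16 + 7)/(D(6) + 7))) = -(16 + 7)/(6 + 7)/3 = -23/13/3 = -23*(1/13)/3 = -23/(3*13) = -1*23/39 = -23/39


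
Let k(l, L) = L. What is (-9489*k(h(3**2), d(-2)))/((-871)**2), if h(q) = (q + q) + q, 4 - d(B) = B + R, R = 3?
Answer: -28467/758641 ≈ -0.037524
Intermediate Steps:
d(B) = 1 - B (d(B) = 4 - (B + 3) = 4 - (3 + B) = 4 + (-3 - B) = 1 - B)
h(q) = 3*q (h(q) = 2*q + q = 3*q)
(-9489*k(h(3**2), d(-2)))/((-871)**2) = (-9489*(1 - 1*(-2)))/((-871)**2) = -9489*(1 + 2)/758641 = -9489*3*(1/758641) = -28467*1/758641 = -28467/758641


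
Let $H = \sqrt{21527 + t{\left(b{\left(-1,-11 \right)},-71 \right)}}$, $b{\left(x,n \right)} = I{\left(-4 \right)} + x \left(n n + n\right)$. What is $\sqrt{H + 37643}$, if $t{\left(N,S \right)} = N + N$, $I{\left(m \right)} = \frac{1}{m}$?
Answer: $\frac{\sqrt{150572 + 2 \sqrt{85226}}}{2} \approx 194.39$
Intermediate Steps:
$b{\left(x,n \right)} = - \frac{1}{4} + x \left(n + n^{2}\right)$ ($b{\left(x,n \right)} = \frac{1}{-4} + x \left(n n + n\right) = - \frac{1}{4} + x \left(n^{2} + n\right) = - \frac{1}{4} + x \left(n + n^{2}\right)$)
$t{\left(N,S \right)} = 2 N$
$H = \frac{\sqrt{85226}}{2}$ ($H = \sqrt{21527 + 2 \left(- \frac{1}{4} - -11 - \left(-11\right)^{2}\right)} = \sqrt{21527 + 2 \left(- \frac{1}{4} + 11 - 121\right)} = \sqrt{21527 + 2 \left(- \frac{441}{4}\right)} = \sqrt{21527 - \frac{441}{2}} = \sqrt{\frac{42613}{2}} = \frac{\sqrt{85226}}{2} \approx 145.97$)
$\sqrt{H + 37643} = \sqrt{\frac{\sqrt{85226}}{2} + 37643} = \sqrt{37643 + \frac{\sqrt{85226}}{2}}$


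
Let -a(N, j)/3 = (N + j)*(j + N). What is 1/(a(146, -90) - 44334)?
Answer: -1/53742 ≈ -1.8607e-5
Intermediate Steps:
a(N, j) = -3*(N + j)² (a(N, j) = -3*(N + j)*(j + N) = -3*(N + j)*(N + j) = -3*(N + j)²)
1/(a(146, -90) - 44334) = 1/(-3*(146 - 90)² - 44334) = 1/(-3*56² - 44334) = 1/(-3*3136 - 44334) = 1/(-9408 - 44334) = 1/(-53742) = -1/53742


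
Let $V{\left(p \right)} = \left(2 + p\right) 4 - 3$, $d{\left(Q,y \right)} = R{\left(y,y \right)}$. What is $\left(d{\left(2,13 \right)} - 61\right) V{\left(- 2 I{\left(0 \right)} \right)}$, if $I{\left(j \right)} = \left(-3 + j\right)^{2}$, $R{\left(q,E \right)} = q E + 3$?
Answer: $-7437$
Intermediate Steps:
$R{\left(q,E \right)} = 3 + E q$ ($R{\left(q,E \right)} = E q + 3 = 3 + E q$)
$d{\left(Q,y \right)} = 3 + y^{2}$ ($d{\left(Q,y \right)} = 3 + y y = 3 + y^{2}$)
$V{\left(p \right)} = 5 + 4 p$ ($V{\left(p \right)} = \left(8 + 4 p\right) - 3 = 5 + 4 p$)
$\left(d{\left(2,13 \right)} - 61\right) V{\left(- 2 I{\left(0 \right)} \right)} = \left(\left(3 + 13^{2}\right) - 61\right) \left(5 + 4 \left(- 2 \left(-3 + 0\right)^{2}\right)\right) = \left(\left(3 + 169\right) - 61\right) \left(5 + 4 \left(- 2 \left(-3\right)^{2}\right)\right) = \left(172 - 61\right) \left(5 + 4 \left(\left(-2\right) 9\right)\right) = 111 \left(5 + 4 \left(-18\right)\right) = 111 \left(5 - 72\right) = 111 \left(-67\right) = -7437$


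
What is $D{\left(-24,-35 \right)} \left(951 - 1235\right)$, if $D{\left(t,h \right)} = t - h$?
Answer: $-3124$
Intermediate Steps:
$D{\left(-24,-35 \right)} \left(951 - 1235\right) = \left(-24 - -35\right) \left(951 - 1235\right) = \left(-24 + 35\right) \left(-284\right) = 11 \left(-284\right) = -3124$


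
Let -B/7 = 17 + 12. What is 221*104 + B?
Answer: 22781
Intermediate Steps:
B = -203 (B = -7*(17 + 12) = -7*29 = -203)
221*104 + B = 221*104 - 203 = 22984 - 203 = 22781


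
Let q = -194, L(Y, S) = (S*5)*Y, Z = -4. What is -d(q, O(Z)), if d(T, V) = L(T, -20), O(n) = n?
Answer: -19400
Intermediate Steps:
L(Y, S) = 5*S*Y (L(Y, S) = (5*S)*Y = 5*S*Y)
d(T, V) = -100*T (d(T, V) = 5*(-20)*T = -100*T)
-d(q, O(Z)) = -(-100)*(-194) = -1*19400 = -19400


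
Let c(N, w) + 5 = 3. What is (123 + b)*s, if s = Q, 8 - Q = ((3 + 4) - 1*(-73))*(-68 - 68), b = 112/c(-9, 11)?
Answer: 729496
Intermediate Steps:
c(N, w) = -2 (c(N, w) = -5 + 3 = -2)
b = -56 (b = 112/(-2) = 112*(-½) = -56)
Q = 10888 (Q = 8 - ((3 + 4) - 1*(-73))*(-68 - 68) = 8 - (7 + 73)*(-136) = 8 - 80*(-136) = 8 - 1*(-10880) = 8 + 10880 = 10888)
s = 10888
(123 + b)*s = (123 - 56)*10888 = 67*10888 = 729496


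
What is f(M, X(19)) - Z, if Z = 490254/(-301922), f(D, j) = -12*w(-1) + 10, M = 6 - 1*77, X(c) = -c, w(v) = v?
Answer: 3566269/150961 ≈ 23.624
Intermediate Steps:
M = -71 (M = 6 - 77 = -71)
f(D, j) = 22 (f(D, j) = -12*(-1) + 10 = 12 + 10 = 22)
Z = -245127/150961 (Z = 490254*(-1/301922) = -245127/150961 ≈ -1.6238)
f(M, X(19)) - Z = 22 - 1*(-245127/150961) = 22 + 245127/150961 = 3566269/150961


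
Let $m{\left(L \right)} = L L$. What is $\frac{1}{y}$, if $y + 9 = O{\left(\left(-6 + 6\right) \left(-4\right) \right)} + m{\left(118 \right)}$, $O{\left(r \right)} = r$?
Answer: $\frac{1}{13915} \approx 7.1865 \cdot 10^{-5}$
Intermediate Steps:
$m{\left(L \right)} = L^{2}$
$y = 13915$ ($y = -9 + \left(\left(-6 + 6\right) \left(-4\right) + 118^{2}\right) = -9 + \left(0 \left(-4\right) + 13924\right) = -9 + \left(0 + 13924\right) = -9 + 13924 = 13915$)
$\frac{1}{y} = \frac{1}{13915}$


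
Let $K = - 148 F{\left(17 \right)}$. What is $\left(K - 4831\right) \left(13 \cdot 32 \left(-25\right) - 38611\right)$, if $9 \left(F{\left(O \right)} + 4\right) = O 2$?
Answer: $\frac{705480671}{3} \approx 2.3516 \cdot 10^{8}$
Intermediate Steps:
$F{\left(O \right)} = -4 + \frac{2 O}{9}$ ($F{\left(O \right)} = -4 + \frac{O 2}{9} = -4 + \frac{2 O}{9}$)
$K = \frac{296}{9}$ ($K = - 148 \left(-4 + \frac{2}{9} \cdot 17\right) = - 148 \left(-4 + \frac{34}{9}\right) = \left(-148\right) \left(- \frac{2}{9}\right) = \frac{296}{9} \approx 32.889$)
$\left(K - 4831\right) \left(13 \cdot 32 \left(-25\right) - 38611\right) = \left(\frac{296}{9} - 4831\right) \left(13 \cdot 32 \left(-25\right) - 38611\right) = - \frac{43183 \left(416 \left(-25\right) - 38611\right)}{9} = - \frac{43183 \left(-10400 - 38611\right)}{9} = \left(- \frac{43183}{9}\right) \left(-49011\right) = \frac{705480671}{3}$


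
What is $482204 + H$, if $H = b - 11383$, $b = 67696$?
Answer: $538517$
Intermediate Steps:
$H = 56313$ ($H = 67696 - 11383 = 56313$)
$482204 + H = 482204 + 56313 = 538517$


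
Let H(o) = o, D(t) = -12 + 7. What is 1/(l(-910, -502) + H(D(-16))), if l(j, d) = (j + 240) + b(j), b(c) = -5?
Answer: -1/680 ≈ -0.0014706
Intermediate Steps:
D(t) = -5
l(j, d) = 235 + j (l(j, d) = (j + 240) - 5 = (240 + j) - 5 = 235 + j)
1/(l(-910, -502) + H(D(-16))) = 1/((235 - 910) - 5) = 1/(-675 - 5) = 1/(-680) = -1/680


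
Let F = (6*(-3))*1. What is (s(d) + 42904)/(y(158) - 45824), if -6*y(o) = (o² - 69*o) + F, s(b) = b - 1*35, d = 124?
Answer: -128979/144494 ≈ -0.89262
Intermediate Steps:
s(b) = -35 + b (s(b) = b - 35 = -35 + b)
F = -18 (F = -18*1 = -18)
y(o) = 3 - o²/6 + 23*o/2 (y(o) = -((o² - 69*o) - 18)/6 = -(-18 + o² - 69*o)/6 = 3 - o²/6 + 23*o/2)
(s(d) + 42904)/(y(158) - 45824) = ((-35 + 124) + 42904)/((3 - ⅙*158² + (23/2)*158) - 45824) = (89 + 42904)/((3 - ⅙*24964 + 1817) - 45824) = 42993/((3 - 12482/3 + 1817) - 45824) = 42993/(-7022/3 - 45824) = 42993/(-144494/3) = 42993*(-3/144494) = -128979/144494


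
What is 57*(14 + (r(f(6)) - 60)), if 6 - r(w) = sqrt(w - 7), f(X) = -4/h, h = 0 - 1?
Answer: -2280 - 57*I*sqrt(3) ≈ -2280.0 - 98.727*I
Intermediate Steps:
h = -1
f(X) = 4 (f(X) = -4/(-1) = -4*(-1) = 4)
r(w) = 6 - sqrt(-7 + w) (r(w) = 6 - sqrt(w - 7) = 6 - sqrt(-7 + w))
57*(14 + (r(f(6)) - 60)) = 57*(14 + ((6 - sqrt(-7 + 4)) - 60)) = 57*(14 + ((6 - sqrt(-3)) - 60)) = 57*(14 + ((6 - I*sqrt(3)) - 60)) = 57*(14 + (-54 - I*sqrt(3))) = 57*(-40 - I*sqrt(3)) = -2280 - 57*I*sqrt(3)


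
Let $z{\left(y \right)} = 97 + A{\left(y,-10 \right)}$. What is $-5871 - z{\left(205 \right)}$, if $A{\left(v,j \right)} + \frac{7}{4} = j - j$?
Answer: $- \frac{23865}{4} \approx -5966.3$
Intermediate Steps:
$A{\left(v,j \right)} = - \frac{7}{4}$ ($A{\left(v,j \right)} = - \frac{7}{4} + \left(j - j\right) = - \frac{7}{4} + 0 = - \frac{7}{4}$)
$z{\left(y \right)} = \frac{381}{4}$ ($z{\left(y \right)} = 97 - \frac{7}{4} = \frac{381}{4}$)
$-5871 - z{\left(205 \right)} = -5871 - \frac{381}{4} = - \frac{23865}{4}$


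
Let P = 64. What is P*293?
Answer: 18752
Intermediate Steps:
P*293 = 64*293 = 18752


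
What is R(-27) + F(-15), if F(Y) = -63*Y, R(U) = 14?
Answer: 959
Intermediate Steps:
R(-27) + F(-15) = 14 - 63*(-15) = 14 + 945 = 959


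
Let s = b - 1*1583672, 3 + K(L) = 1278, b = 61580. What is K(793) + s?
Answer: -1520817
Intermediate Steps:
K(L) = 1275 (K(L) = -3 + 1278 = 1275)
s = -1522092 (s = 61580 - 1*1583672 = 61580 - 1583672 = -1522092)
K(793) + s = 1275 - 1522092 = -1520817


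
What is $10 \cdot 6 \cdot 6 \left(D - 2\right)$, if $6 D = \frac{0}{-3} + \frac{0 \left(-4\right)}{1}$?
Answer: $-720$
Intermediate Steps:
$D = 0$ ($D = \frac{\frac{0}{-3} + \frac{0 \left(-4\right)}{1}}{6} = \frac{0 \left(- \frac{1}{3}\right) + 0 \cdot 1}{6} = \frac{0 + 0}{6} = \frac{1}{6} \cdot 0 = 0$)
$10 \cdot 6 \cdot 6 \left(D - 2\right) = 10 \cdot 6 \cdot 6 \left(0 - 2\right) = 60 \cdot 6 \left(-2\right) = 60 \left(-12\right) = -720$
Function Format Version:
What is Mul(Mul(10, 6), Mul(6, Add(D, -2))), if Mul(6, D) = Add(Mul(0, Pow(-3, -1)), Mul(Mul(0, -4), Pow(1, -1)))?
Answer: -720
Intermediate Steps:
D = 0 (D = Mul(Rational(1, 6), Add(Mul(0, Pow(-3, -1)), Mul(Mul(0, -4), Pow(1, -1)))) = Mul(Rational(1, 6), Add(Mul(0, Rational(-1, 3)), Mul(0, 1))) = Mul(Rational(1, 6), Add(0, 0)) = Mul(Rational(1, 6), 0) = 0)
Mul(Mul(10, 6), Mul(6, Add(D, -2))) = Mul(Mul(10, 6), Mul(6, Add(0, -2))) = Mul(60, Mul(6, -2)) = Mul(60, -12) = -720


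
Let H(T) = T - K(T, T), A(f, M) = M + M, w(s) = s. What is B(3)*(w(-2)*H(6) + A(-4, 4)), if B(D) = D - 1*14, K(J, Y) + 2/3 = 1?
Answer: 110/3 ≈ 36.667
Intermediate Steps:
A(f, M) = 2*M
K(J, Y) = 1/3 (K(J, Y) = -2/3 + 1 = 1/3)
H(T) = -1/3 + T (H(T) = T - 1*1/3 = T - 1/3 = -1/3 + T)
B(D) = -14 + D (B(D) = D - 14 = -14 + D)
B(3)*(w(-2)*H(6) + A(-4, 4)) = (-14 + 3)*(-2*(-1/3 + 6) + 2*4) = -11*(-2*17/3 + 8) = -11*(-34/3 + 8) = -11*(-10/3) = 110/3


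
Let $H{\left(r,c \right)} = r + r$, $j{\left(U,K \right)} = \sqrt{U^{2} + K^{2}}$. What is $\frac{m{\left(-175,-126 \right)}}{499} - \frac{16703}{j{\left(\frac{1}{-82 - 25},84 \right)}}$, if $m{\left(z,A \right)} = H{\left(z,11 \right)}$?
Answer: $- \frac{350}{499} - \frac{1787221 \sqrt{80784145}}{80784145} \approx -199.55$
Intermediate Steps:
$j{\left(U,K \right)} = \sqrt{K^{2} + U^{2}}$
$H{\left(r,c \right)} = 2 r$
$m{\left(z,A \right)} = 2 z$
$\frac{m{\left(-175,-126 \right)}}{499} - \frac{16703}{j{\left(\frac{1}{-82 - 25},84 \right)}} = \frac{2 \left(-175\right)}{499} - \frac{16703}{\sqrt{84^{2} + \left(\frac{1}{-82 - 25}\right)^{2}}} = \left(-350\right) \frac{1}{499} - \frac{16703}{\sqrt{7056 + \left(\frac{1}{-107}\right)^{2}}} = - \frac{350}{499} - \frac{16703}{\sqrt{7056 + \left(- \frac{1}{107}\right)^{2}}} = - \frac{350}{499} - \frac{16703}{\sqrt{7056 + \frac{1}{11449}}} = - \frac{350}{499} - \frac{16703}{\sqrt{\frac{80784145}{11449}}} = - \frac{350}{499} - \frac{16703}{\frac{1}{107} \sqrt{80784145}} = - \frac{350}{499} - 16703 \frac{107 \sqrt{80784145}}{80784145} = - \frac{350}{499} - \frac{1787221 \sqrt{80784145}}{80784145}$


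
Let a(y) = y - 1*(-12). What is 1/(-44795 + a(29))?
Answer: -1/44754 ≈ -2.2344e-5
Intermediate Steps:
a(y) = 12 + y (a(y) = y + 12 = 12 + y)
1/(-44795 + a(29)) = 1/(-44795 + (12 + 29)) = 1/(-44795 + 41) = 1/(-44754) = -1/44754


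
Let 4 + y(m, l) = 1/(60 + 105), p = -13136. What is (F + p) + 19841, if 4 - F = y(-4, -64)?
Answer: 1107644/165 ≈ 6713.0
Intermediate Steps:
y(m, l) = -659/165 (y(m, l) = -4 + 1/(60 + 105) = -4 + 1/165 = -659/165)
F = 1319/165 (F = 4 - 1*(-659/165) = 4 + 659/165 = 1319/165 ≈ 7.9939)
(F + p) + 19841 = (1319/165 - 13136) + 19841 = -2166121/165 + 19841 = 1107644/165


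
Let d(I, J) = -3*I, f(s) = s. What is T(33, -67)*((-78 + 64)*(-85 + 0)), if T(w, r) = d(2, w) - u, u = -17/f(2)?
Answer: 2975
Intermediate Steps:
u = -17/2 ≈ -8.5000
T(w, r) = 5/2 (T(w, r) = -3*2 - 1*(-17/2) = -6 + 17/2 = 5/2)
T(33, -67)*((-78 + 64)*(-85 + 0)) = 5*((-78 + 64)*(-85 + 0))/2 = 5*(-14*(-85))/2 = (5/2)*1190 = 2975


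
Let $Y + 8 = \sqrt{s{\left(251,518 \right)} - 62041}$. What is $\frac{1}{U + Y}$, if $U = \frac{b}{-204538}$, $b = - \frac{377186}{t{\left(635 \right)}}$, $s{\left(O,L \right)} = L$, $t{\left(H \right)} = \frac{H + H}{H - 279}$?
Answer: $- \frac{2868949220633390}{23608880331033603621} - \frac{4217309452864225 i \sqrt{61523}}{259697683641369639831} \approx -0.00012152 - 0.004028 i$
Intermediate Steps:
$t{\left(H \right)} = \frac{2 H}{-279 + H}$
$Y = -8 + i \sqrt{61523}$ ($Y = -8 + \sqrt{518 - 62041} = -8 + \sqrt{-61523} = -8 + i \sqrt{61523} \approx -8.0 + 248.04 i$)
$b = - \frac{67139108}{635}$ ($b = - \frac{377186}{2 \cdot 635 \frac{1}{-279 + 635}} = - \frac{377186}{2 \cdot 635 \cdot \frac{1}{356}} = - \frac{377186}{\frac{635}{178}} = \left(-377186\right) \frac{178}{635} = - \frac{67139108}{635} \approx -1.0573 \cdot 10^{5}$)
$U = \frac{33569554}{64940815}$ ($U = - \frac{67139108}{635 \left(-204538\right)} = \left(- \frac{67139108}{635}\right) \left(- \frac{1}{204538}\right) = \frac{33569554}{64940815} \approx 0.51693$)
$\frac{1}{U + Y} = \frac{1}{\frac{33569554}{64940815} - \left(8 - i \sqrt{61523}\right)} = \frac{1}{- \frac{485956966}{64940815} + i \sqrt{61523}}$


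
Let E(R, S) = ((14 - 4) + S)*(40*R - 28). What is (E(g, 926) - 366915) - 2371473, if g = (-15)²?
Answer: 5659404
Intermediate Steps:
g = 225
E(R, S) = (-28 + 40*R)*(10 + S) (E(R, S) = (10 + S)*(-28 + 40*R) = (-28 + 40*R)*(10 + S))
(E(g, 926) - 366915) - 2371473 = ((-280 - 28*926 + 400*225 + 40*225*926) - 366915) - 2371473 = ((-280 - 25928 + 90000 + 8334000) - 366915) - 2371473 = (8397792 - 366915) - 2371473 = 8030877 - 2371473 = 5659404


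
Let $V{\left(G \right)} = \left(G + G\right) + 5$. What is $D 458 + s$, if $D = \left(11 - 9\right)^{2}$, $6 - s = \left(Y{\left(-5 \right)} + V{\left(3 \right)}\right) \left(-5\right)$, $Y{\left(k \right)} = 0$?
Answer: $1893$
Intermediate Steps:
$V{\left(G \right)} = 5 + 2 G$ ($V{\left(G \right)} = 2 G + 5 = 5 + 2 G$)
$s = 61$ ($s = 6 - \left(0 + \left(5 + 2 \cdot 3\right)\right) \left(-5\right) = 6 - \left(0 + \left(5 + 6\right)\right) \left(-5\right) = 6 - \left(0 + 11\right) \left(-5\right) = 6 - 11 \left(-5\right) = 6 - -55 = 6 + 55 = 61$)
$D = 4$ ($D = 2^{2} = 4$)
$D 458 + s = 4 \cdot 458 + 61 = 1832 + 61 = 1893$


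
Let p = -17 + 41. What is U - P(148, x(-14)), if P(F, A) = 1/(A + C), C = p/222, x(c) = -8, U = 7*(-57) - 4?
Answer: -117639/292 ≈ -402.87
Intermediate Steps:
p = 24
U = -403 (U = -399 - 4 = -403)
C = 4/37 (C = 24/222 = 24*(1/222) = 4/37 ≈ 0.10811)
P(F, A) = 1/(4/37 + A) (P(F, A) = 1/(A + 4/37) = 1/(4/37 + A))
U - P(148, x(-14)) = -403 - 37/(4 + 37*(-8)) = -403 - 37/(4 - 296) = -403 - 37/(-292) = -403 - 37*(-1)/292 = -403 - 1*(-37/292) = -403 + 37/292 = -117639/292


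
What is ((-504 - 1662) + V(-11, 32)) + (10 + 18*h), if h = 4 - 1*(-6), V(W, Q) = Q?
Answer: -1944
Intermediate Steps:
h = 10 (h = 4 + 6 = 10)
((-504 - 1662) + V(-11, 32)) + (10 + 18*h) = ((-504 - 1662) + 32) + (10 + 18*10) = (-2166 + 32) + (10 + 180) = -2134 + 190 = -1944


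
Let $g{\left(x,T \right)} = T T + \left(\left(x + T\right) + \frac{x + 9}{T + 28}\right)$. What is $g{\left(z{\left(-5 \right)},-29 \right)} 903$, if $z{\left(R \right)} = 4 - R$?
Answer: $725109$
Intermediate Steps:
$g{\left(x,T \right)} = T + x + T^{2} + \frac{9 + x}{28 + T}$ ($g{\left(x,T \right)} = T^{2} + \left(\left(T + x\right) + \frac{9 + x}{28 + T}\right) = T^{2} + \left(T + x + \frac{9 + x}{28 + T}\right) = T + x + T^{2} + \frac{9 + x}{28 + T}$)
$g{\left(z{\left(-5 \right)},-29 \right)} 903 = \frac{9 + \left(-29\right)^{3} + 28 \left(-29\right) + 29 \left(4 - -5\right) + 29 \left(-29\right)^{2} - 29 \left(4 - -5\right)}{28 - 29} \cdot 903 = \frac{9 - 24389 - 812 + 29 \left(4 + 5\right) + 29 \cdot 841 - 29 \left(4 + 5\right)}{-1} \cdot 903 = - (9 - 24389 - 812 + 29 \cdot 9 + 24389 - 261) 903 = - (9 - 24389 - 812 + 261 + 24389 - 261) 903 = \left(-1\right) \left(-803\right) 903 = 803 \cdot 903 = 725109$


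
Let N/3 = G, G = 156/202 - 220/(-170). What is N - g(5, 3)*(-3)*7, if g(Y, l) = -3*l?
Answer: -313869/1717 ≈ -182.80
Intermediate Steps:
G = 3548/1717 (G = 156*(1/202) - 220*(-1/170) = 78/101 + 22/17 = 3548/1717 ≈ 2.0664)
N = 10644/1717 (N = 3*(3548/1717) = 10644/1717 ≈ 6.1992)
N - g(5, 3)*(-3)*7 = 10644/1717 - -3*3*(-3)*7 = 10644/1717 - (-9*(-3))*7 = 10644/1717 - 27*7 = 10644/1717 - 1*189 = 10644/1717 - 189 = -313869/1717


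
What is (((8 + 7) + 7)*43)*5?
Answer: 4730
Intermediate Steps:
(((8 + 7) + 7)*43)*5 = ((15 + 7)*43)*5 = (22*43)*5 = 946*5 = 4730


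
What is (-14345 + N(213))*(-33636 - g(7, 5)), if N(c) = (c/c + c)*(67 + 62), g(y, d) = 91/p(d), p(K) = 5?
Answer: -2231441731/5 ≈ -4.4629e+8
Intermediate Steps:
g(y, d) = 91/5
N(c) = 129 + 129*c (N(c) = (1 + c)*129 = 129 + 129*c)
(-14345 + N(213))*(-33636 - g(7, 5)) = (-14345 + (129 + 129*213))*(-33636 - 1*91/5) = (-14345 + (129 + 27477))*(-33636 - 91/5) = (-14345 + 27606)*(-168271/5) = 13261*(-168271/5) = -2231441731/5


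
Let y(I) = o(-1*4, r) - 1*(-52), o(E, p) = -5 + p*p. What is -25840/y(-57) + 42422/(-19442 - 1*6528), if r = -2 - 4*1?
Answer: -337292913/1077755 ≈ -312.96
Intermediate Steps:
r = -6 (r = -2 - 4 = -6)
o(E, p) = -5 + p²
y(I) = 83 (y(I) = (-5 + (-6)²) - 1*(-52) = (-5 + 36) + 52 = 31 + 52 = 83)
-25840/y(-57) + 42422/(-19442 - 1*6528) = -25840/83 + 42422/(-19442 - 1*6528) = -25840*1/83 + 42422/(-19442 - 6528) = -25840/83 + 42422/(-25970) = -25840/83 + 42422*(-1/25970) = -25840/83 - 21211/12985 = -337292913/1077755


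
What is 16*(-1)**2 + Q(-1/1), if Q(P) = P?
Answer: 15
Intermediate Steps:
16*(-1)**2 + Q(-1/1) = 16*(-1)**2 - 1/1 = 16*1 - 1*1 = 16 - 1 = 15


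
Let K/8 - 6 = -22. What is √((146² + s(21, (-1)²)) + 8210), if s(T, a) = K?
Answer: √29398 ≈ 171.46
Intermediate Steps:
K = -128 (K = 48 + 8*(-22) = 48 - 176 = -128)
s(T, a) = -128
√((146² + s(21, (-1)²)) + 8210) = √((146² - 128) + 8210) = √((21316 - 128) + 8210) = √(21188 + 8210) = √29398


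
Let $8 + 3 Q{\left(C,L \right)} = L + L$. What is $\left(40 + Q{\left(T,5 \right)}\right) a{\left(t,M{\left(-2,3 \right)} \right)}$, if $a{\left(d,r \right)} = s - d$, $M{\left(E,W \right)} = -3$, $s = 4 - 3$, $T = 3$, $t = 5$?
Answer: $- \frac{488}{3} \approx -162.67$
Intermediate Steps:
$s = 1$
$a{\left(d,r \right)} = 1 - d$
$Q{\left(C,L \right)} = - \frac{8}{3} + \frac{2 L}{3}$ ($Q{\left(C,L \right)} = - \frac{8}{3} + \frac{L + L}{3} = - \frac{8}{3} + \frac{2 L}{3}$)
$\left(40 + Q{\left(T,5 \right)}\right) a{\left(t,M{\left(-2,3 \right)} \right)} = \left(40 + \left(- \frac{8}{3} + \frac{2}{3} \cdot 5\right)\right) \left(1 - 5\right) = \left(40 + \left(- \frac{8}{3} + \frac{10}{3}\right)\right) \left(1 - 5\right) = \left(40 + \frac{2}{3}\right) \left(-4\right) = \frac{122}{3} \left(-4\right) = - \frac{488}{3}$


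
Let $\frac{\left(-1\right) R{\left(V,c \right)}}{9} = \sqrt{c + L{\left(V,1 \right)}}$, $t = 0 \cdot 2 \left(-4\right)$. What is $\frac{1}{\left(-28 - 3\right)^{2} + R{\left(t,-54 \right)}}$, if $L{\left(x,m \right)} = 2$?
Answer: $\frac{961}{927733} + \frac{18 i \sqrt{13}}{927733} \approx 0.0010359 + 6.9955 \cdot 10^{-5} i$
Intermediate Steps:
$t = 0$ ($t = 0 \left(-4\right) = 0$)
$R{\left(V,c \right)} = - 9 \sqrt{2 + c}$ ($R{\left(V,c \right)} = - 9 \sqrt{c + 2} = - 9 \sqrt{2 + c}$)
$\frac{1}{\left(-28 - 3\right)^{2} + R{\left(t,-54 \right)}} = \frac{1}{\left(-28 - 3\right)^{2} - 9 \sqrt{2 - 54}} = \frac{1}{\left(-31\right)^{2} - 9 \sqrt{-52}} = \frac{1}{961 - 9 \cdot 2 i \sqrt{13}} = \frac{1}{961 - 18 i \sqrt{13}}$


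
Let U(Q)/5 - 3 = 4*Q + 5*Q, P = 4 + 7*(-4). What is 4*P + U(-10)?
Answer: -531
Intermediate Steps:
P = -24 (P = 4 - 28 = -24)
U(Q) = 15 + 45*Q (U(Q) = 15 + 5*(4*Q + 5*Q) = 15 + 5*(9*Q) = 15 + 45*Q)
4*P + U(-10) = 4*(-24) + (15 + 45*(-10)) = -96 + (15 - 450) = -96 - 435 = -531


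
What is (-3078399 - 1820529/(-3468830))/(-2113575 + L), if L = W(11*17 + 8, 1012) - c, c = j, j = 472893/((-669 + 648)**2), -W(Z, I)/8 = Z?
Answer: 1569730824448227/1079092225223080 ≈ 1.4547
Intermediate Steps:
W(Z, I) = -8*Z
j = 157631/147 (j = 472893/((-21)**2) = 472893/441 = 472893*(1/441) = 157631/147 ≈ 1072.3)
c = 157631/147 ≈ 1072.3
L = -386951/147 (L = -8*(11*17 + 8) - 1*157631/147 = -8*(187 + 8) - 157631/147 = -8*195 - 157631/147 = -1560 - 157631/147 = -386951/147 ≈ -2632.3)
(-3078399 - 1820529/(-3468830))/(-2113575 + L) = (-3078399 - 1820529/(-3468830))/(-2113575 - 386951/147) = (-3078399 - 1820529*(-1/3468830))/(-311082476/147) = (-3078399 + 1820529/3468830)*(-147/311082476) = -10678440982641/3468830*(-147/311082476) = 1569730824448227/1079092225223080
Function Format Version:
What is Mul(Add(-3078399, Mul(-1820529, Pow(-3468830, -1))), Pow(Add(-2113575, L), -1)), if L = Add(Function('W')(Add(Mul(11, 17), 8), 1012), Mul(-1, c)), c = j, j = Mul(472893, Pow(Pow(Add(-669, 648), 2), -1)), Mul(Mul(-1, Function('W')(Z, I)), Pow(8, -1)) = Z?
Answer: Rational(1569730824448227, 1079092225223080) ≈ 1.4547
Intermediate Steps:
Function('W')(Z, I) = Mul(-8, Z)
j = Rational(157631, 147) (j = Mul(472893, Pow(Pow(-21, 2), -1)) = Mul(472893, Pow(441, -1)) = Mul(472893, Rational(1, 441)) = Rational(157631, 147) ≈ 1072.3)
c = Rational(157631, 147) ≈ 1072.3
L = Rational(-386951, 147) (L = Add(Mul(-8, Add(Mul(11, 17), 8)), Mul(-1, Rational(157631, 147))) = Add(Mul(-8, Add(187, 8)), Rational(-157631, 147)) = Add(Mul(-8, 195), Rational(-157631, 147)) = Add(-1560, Rational(-157631, 147)) = Rational(-386951, 147) ≈ -2632.3)
Mul(Add(-3078399, Mul(-1820529, Pow(-3468830, -1))), Pow(Add(-2113575, L), -1)) = Mul(Add(-3078399, Mul(-1820529, Pow(-3468830, -1))), Pow(Add(-2113575, Rational(-386951, 147)), -1)) = Mul(Add(-3078399, Mul(-1820529, Rational(-1, 3468830))), Pow(Rational(-311082476, 147), -1)) = Mul(Add(-3078399, Rational(1820529, 3468830)), Rational(-147, 311082476)) = Mul(Rational(-10678440982641, 3468830), Rational(-147, 311082476)) = Rational(1569730824448227, 1079092225223080)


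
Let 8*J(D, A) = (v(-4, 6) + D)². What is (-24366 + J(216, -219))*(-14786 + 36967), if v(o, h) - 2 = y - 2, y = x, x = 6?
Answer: -807632391/2 ≈ -4.0382e+8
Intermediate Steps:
y = 6
v(o, h) = 6 (v(o, h) = 2 + (6 - 2) = 2 + 4 = 6)
J(D, A) = (6 + D)²/8
(-24366 + J(216, -219))*(-14786 + 36967) = (-24366 + (6 + 216)²/8)*(-14786 + 36967) = (-24366 + (⅛)*222²)*22181 = (-24366 + (⅛)*49284)*22181 = (-24366 + 12321/2)*22181 = -36411/2*22181 = -807632391/2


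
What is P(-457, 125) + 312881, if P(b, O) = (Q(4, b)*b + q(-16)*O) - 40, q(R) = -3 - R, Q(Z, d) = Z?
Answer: 312638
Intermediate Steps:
P(b, O) = -40 + 4*b + 13*O (P(b, O) = (4*b + (-3 - 1*(-16))*O) - 40 = (4*b + (-3 + 16)*O) - 40 = (4*b + 13*O) - 40 = -40 + 4*b + 13*O)
P(-457, 125) + 312881 = (-40 + 4*(-457) + 13*125) + 312881 = (-40 - 1828 + 1625) + 312881 = -243 + 312881 = 312638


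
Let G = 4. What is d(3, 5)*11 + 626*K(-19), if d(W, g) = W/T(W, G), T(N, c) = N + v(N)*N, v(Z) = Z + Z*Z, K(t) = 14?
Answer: 113943/13 ≈ 8764.8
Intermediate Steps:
v(Z) = Z + Z²
T(N, c) = N + N²*(1 + N) (T(N, c) = N + (N*(1 + N))*N = N + N²*(1 + N))
d(W, g) = 1/(1 + W*(1 + W)) (d(W, g) = W/((W*(1 + W*(1 + W)))) = W*(1/(W*(1 + W*(1 + W)))) = 1/(1 + W*(1 + W)))
d(3, 5)*11 + 626*K(-19) = 11/(1 + 3*(1 + 3)) + 626*14 = 11/(1 + 3*4) + 8764 = 11/(1 + 12) + 8764 = 11/13 + 8764 = 113943/13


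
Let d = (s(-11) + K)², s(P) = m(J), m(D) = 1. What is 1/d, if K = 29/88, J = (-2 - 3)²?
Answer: 7744/13689 ≈ 0.56571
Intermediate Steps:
J = 25 (J = (-5)² = 25)
K = 29/88 (K = 29*(1/88) = 29/88 ≈ 0.32955)
s(P) = 1
d = 13689/7744 (d = (1 + 29/88)² = (117/88)² = 13689/7744 ≈ 1.7677)
1/d = 1/(13689/7744) = 7744/13689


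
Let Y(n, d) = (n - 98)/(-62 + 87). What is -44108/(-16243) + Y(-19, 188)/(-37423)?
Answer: 41268242531/15196544725 ≈ 2.7156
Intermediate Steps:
Y(n, d) = -98/25 + n/25 (Y(n, d) = (-98 + n)/25 = (-98 + n)*(1/25) = -98/25 + n/25)
-44108/(-16243) + Y(-19, 188)/(-37423) = -44108/(-16243) + (-98/25 + (1/25)*(-19))/(-37423) = -44108*(-1/16243) + (-98/25 - 19/25)*(-1/37423) = 44108/16243 - 117/25*(-1/37423) = 44108/16243 + 117/935575 = 41268242531/15196544725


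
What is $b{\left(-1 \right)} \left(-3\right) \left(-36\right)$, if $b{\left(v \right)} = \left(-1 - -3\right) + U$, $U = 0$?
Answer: $216$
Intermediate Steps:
$b{\left(v \right)} = 2$ ($b{\left(v \right)} = \left(-1 - -3\right) + 0 = \left(-1 + 3\right) + 0 = 2 + 0 = 2$)
$b{\left(-1 \right)} \left(-3\right) \left(-36\right) = 2 \left(-3\right) \left(-36\right) = \left(-6\right) \left(-36\right) = 216$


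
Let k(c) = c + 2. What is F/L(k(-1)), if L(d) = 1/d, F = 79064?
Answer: 79064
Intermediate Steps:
k(c) = 2 + c
F/L(k(-1)) = 79064/(1/(2 - 1)) = 79064/(1/1) = 79064/1 = 79064*1 = 79064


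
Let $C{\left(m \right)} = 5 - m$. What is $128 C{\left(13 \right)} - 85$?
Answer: $-1109$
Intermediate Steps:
$128 C{\left(13 \right)} - 85 = 128 \left(5 - 13\right) - 85 = 128 \left(-8\right) - 85 = -1024 - 85 = -1109$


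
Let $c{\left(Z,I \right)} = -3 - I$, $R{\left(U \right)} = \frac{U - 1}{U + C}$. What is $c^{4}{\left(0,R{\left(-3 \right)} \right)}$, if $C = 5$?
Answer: $1$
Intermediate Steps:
$R{\left(U \right)} = \frac{-1 + U}{5 + U}$ ($R{\left(U \right)} = \frac{U - 1}{U + 5} = \frac{-1 + U}{5 + U}$)
$c^{4}{\left(0,R{\left(-3 \right)} \right)} = \left(-3 - \frac{-1 - 3}{5 - 3}\right)^{4} = \left(-3 - \frac{1}{2} \left(-4\right)\right)^{4} = \left(-3 - -2\right)^{4} = \left(-3 + 2\right)^{4} = \left(-1\right)^{4} = 1$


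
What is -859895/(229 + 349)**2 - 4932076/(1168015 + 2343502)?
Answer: -4667263589099/1173141645428 ≈ -3.9784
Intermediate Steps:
-859895/(229 + 349)**2 - 4932076/(1168015 + 2343502) = -859895/(578**2) - 4932076/3511517 = -859895/334084 - 4932076*1/3511517 = -859895*1/334084 - 4932076/3511517 = -859895/334084 - 4932076/3511517 = -4667263589099/1173141645428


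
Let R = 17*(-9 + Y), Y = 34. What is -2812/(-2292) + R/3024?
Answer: 789799/577584 ≈ 1.3674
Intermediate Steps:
R = 425 (R = 17*(-9 + 34) = 17*25 = 425)
-2812/(-2292) + R/3024 = -2812/(-2292) + 425/3024 = -2812*(-1/2292) + 425*(1/3024) = 703/573 + 425/3024 = 789799/577584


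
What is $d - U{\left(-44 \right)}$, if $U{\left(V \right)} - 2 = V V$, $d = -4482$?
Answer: $-6420$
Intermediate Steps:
$U{\left(V \right)} = 2 + V^{2}$ ($U{\left(V \right)} = 2 + V V = 2 + V^{2}$)
$d - U{\left(-44 \right)} = -4482 - \left(2 + \left(-44\right)^{2}\right) = -4482 - \left(2 + 1936\right) = -4482 - 1938 = -6420$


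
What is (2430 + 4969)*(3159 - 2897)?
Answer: 1938538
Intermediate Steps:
(2430 + 4969)*(3159 - 2897) = 7399*262 = 1938538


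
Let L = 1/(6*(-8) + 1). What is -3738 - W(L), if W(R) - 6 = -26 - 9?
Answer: -3709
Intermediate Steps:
L = -1/47 (L = 1/(-48 + 1) = 1/(-47) = -1/47 ≈ -0.021277)
W(R) = -29 (W(R) = 6 + (-26 - 9) = 6 - 35 = -29)
-3738 - W(L) = -3738 - 1*(-29) = -3738 + 29 = -3709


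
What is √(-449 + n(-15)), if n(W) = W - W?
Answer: I*√449 ≈ 21.19*I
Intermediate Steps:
n(W) = 0
√(-449 + n(-15)) = √(-449 + 0) = √(-449) = I*√449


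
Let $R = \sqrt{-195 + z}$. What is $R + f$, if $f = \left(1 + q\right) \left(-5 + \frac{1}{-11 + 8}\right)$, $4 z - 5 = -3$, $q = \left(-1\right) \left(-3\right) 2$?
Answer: $- \frac{112}{3} + \frac{i \sqrt{778}}{2} \approx -37.333 + 13.946 i$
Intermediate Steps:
$q = 6$ ($q = 3 \cdot 2 = 6$)
$z = \frac{1}{2}$ ($z = \frac{5}{4} + \frac{1}{4} \left(-3\right) = \frac{5}{4} - \frac{3}{4} = \frac{1}{2} \approx 0.5$)
$f = - \frac{112}{3}$ ($f = \left(1 + 6\right) \left(-5 + \frac{1}{-11 + 8}\right) = 7 \left(-5 + \frac{1}{-3}\right) = 7 \left(-5 - \frac{1}{3}\right) = 7 \left(- \frac{16}{3}\right) = - \frac{112}{3} \approx -37.333$)
$R = \frac{i \sqrt{778}}{2}$ ($R = \sqrt{-195 + \frac{1}{2}} = \sqrt{- \frac{389}{2}} = \frac{i \sqrt{778}}{2} \approx 13.946 i$)
$R + f = \frac{i \sqrt{778}}{2} - \frac{112}{3} = - \frac{112}{3} + \frac{i \sqrt{778}}{2}$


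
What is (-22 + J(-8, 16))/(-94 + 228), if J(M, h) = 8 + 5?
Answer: -9/134 ≈ -0.067164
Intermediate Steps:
J(M, h) = 13
(-22 + J(-8, 16))/(-94 + 228) = (-22 + 13)/(-94 + 228) = -9/134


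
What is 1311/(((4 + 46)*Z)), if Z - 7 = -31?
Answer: -437/400 ≈ -1.0925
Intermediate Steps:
Z = -24 (Z = 7 - 31 = -24)
1311/(((4 + 46)*Z)) = 1311/(((4 + 46)*(-24))) = 1311/((50*(-24))) = 1311/(-1200) = 1311*(-1/1200) = -437/400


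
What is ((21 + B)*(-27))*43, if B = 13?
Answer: -39474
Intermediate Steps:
((21 + B)*(-27))*43 = ((21 + 13)*(-27))*43 = (34*(-27))*43 = -918*43 = -39474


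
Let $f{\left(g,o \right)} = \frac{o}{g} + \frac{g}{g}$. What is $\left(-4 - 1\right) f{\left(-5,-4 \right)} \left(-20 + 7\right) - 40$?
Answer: $77$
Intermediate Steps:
$f{\left(g,o \right)} = 1 + \frac{o}{g}$ ($f{\left(g,o \right)} = \frac{o}{g} + 1 = 1 + \frac{o}{g}$)
$\left(-4 - 1\right) f{\left(-5,-4 \right)} \left(-20 + 7\right) - 40 = \left(-4 - 1\right) \frac{-5 - 4}{-5} \left(-20 + 7\right) - 40 = - 5 \left(\left(- \frac{1}{5}\right) \left(-9\right)\right) \left(-13\right) - 40 = \left(-5\right) \frac{9}{5} \left(-13\right) - 40 = \left(-9\right) \left(-13\right) - 40 = 117 - 40 = 77$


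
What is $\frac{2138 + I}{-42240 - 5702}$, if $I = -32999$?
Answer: $\frac{30861}{47942} \approx 0.64371$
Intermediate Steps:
$\frac{2138 + I}{-42240 - 5702} = \frac{2138 - 32999}{-42240 - 5702} = - \frac{30861}{-47942} = \left(-30861\right) \left(- \frac{1}{47942}\right) = \frac{30861}{47942}$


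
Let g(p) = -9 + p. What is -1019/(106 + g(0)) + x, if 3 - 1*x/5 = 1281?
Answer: -620849/97 ≈ -6400.5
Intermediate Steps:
x = -6390 (x = 15 - 5*1281 = 15 - 6405 = -6390)
-1019/(106 + g(0)) + x = -1019/(106 + (-9 + 0)) - 6390 = -1019/(106 - 9) - 6390 = -1019/97 - 6390 = -620849/97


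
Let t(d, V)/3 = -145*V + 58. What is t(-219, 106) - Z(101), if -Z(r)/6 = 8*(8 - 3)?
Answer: -45696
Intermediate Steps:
Z(r) = -240 (Z(r) = -48*(8 - 3) = -48*5 = -6*40 = -240)
t(d, V) = 174 - 435*V (t(d, V) = 3*(-145*V + 58) = 3*(58 - 145*V) = 174 - 435*V)
t(-219, 106) - Z(101) = (174 - 435*106) - 1*(-240) = (174 - 46110) + 240 = -45936 + 240 = -45696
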